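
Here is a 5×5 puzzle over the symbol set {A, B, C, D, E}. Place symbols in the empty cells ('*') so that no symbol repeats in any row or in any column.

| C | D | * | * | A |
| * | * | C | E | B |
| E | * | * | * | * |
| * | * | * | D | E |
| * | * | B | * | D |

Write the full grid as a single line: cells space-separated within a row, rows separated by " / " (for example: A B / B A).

C D E B A / D A C E B / E B D A C / B C A D E / A E B C D

(r1,c3) = E
(r1,c4) = B
(r2,c2) = A
(r3,c5) = C
(r4,c3) = A
(r5,c1) = A
(r5,c4) = C
(r2,c1) = D
(r3,c2) = B
(r3,c3) = D
(r3,c4) = A
(r4,c1) = B
(r4,c2) = C
(r5,c2) = E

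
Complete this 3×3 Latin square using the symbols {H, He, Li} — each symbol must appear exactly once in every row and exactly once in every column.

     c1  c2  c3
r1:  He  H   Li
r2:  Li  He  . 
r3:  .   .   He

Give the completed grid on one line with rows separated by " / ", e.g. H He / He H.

He H Li / Li He H / H Li He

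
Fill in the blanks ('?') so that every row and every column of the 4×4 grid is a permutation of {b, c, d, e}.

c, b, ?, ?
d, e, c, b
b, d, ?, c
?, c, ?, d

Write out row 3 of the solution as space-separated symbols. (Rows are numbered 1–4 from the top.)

b d e c

(r1,c4) = e
(r3,c3) = e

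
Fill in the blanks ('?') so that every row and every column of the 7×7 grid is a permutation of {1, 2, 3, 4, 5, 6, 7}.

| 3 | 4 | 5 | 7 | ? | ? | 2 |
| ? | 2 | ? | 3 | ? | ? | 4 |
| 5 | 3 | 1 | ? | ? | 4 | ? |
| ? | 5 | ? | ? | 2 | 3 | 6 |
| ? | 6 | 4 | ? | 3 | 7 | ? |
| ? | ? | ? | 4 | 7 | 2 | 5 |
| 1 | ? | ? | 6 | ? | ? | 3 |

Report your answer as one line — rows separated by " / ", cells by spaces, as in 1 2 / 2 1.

3 4 5 7 1 6 2 / 7 2 6 3 5 1 4 / 5 3 1 2 6 4 7 / 4 5 7 1 2 3 6 / 2 6 4 5 3 7 1 / 6 1 3 4 7 2 5 / 1 7 2 6 4 5 3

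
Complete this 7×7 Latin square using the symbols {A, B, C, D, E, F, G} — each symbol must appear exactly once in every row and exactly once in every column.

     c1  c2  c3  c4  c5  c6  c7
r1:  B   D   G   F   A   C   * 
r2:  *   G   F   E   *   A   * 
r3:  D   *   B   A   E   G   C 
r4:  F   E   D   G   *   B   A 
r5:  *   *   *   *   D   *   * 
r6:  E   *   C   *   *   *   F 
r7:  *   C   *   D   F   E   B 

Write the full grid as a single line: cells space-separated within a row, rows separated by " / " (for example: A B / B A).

(r1,c7) = E
(r2,c1) = C
(r2,c5) = B
(r2,c7) = D
(r3,c2) = F
(r4,c5) = C
(r5,c6) = F
(r5,c7) = G
(r6,c4) = B
(r6,c5) = G
(r6,c6) = D
(r7,c3) = A
(r5,c1) = A
(r5,c2) = B
(r5,c3) = E
(r5,c4) = C
(r6,c2) = A
(r7,c1) = G

B D G F A C E / C G F E B A D / D F B A E G C / F E D G C B A / A B E C D F G / E A C B G D F / G C A D F E B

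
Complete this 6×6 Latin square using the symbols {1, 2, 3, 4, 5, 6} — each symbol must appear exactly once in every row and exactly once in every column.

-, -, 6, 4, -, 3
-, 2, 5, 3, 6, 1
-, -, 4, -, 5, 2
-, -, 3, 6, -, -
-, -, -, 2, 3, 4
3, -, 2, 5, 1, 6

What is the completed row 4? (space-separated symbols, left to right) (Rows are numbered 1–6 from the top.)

row 1 has {3,4,6}; column 5 has {1,3,5,6} — only 2 is left for (r1,c5).
row 2 has {1,2,3,5,6}; column 1 has {3} — only 4 is left for (r2,c1).
row 3 has {2,4,5}; column 4 has {2,3,4,5,6} — only 1 is left for (r3,c4).
row 4 has {3,6}; column 5 has {1,2,3,5,6} — only 4 is left for (r4,c5).
row 4 has {3,4,6}; column 6 has {1,2,3,4,6} — only 5 is left for (r4,c6).
row 5 has {2,3,4}; column 3 has {2,3,4,5,6} — only 1 is left for (r5,c3).
row 6 has {1,2,3,5,6}; column 2 has {2} — only 4 is left for (r6,c2).
row 3 has {1,2,4,5}; column 1 has {3,4} — only 6 is left for (r3,c1).
row 3 has {1,2,4,5,6}; column 2 has {2,4} — only 3 is left for (r3,c2).
row 4 has {3,4,5,6}; column 2 has {2,3,4} — only 1 is left for (r4,c2).
row 5 has {1,2,3,4}; column 1 has {3,4,6} — only 5 is left for (r5,c1).
row 5 has {1,2,3,4,5}; column 2 has {1,2,3,4} — only 6 is left for (r5,c2).
row 1 has {2,3,4,6}; column 1 has {3,4,5,6} — only 1 is left for (r1,c1).
row 1 has {1,2,3,4,6}; column 2 has {1,2,3,4,6} — only 5 is left for (r1,c2).
row 4 has {1,3,4,5,6}; column 1 has {1,3,4,5,6} — only 2 is left for (r4,c1).

2 1 3 6 4 5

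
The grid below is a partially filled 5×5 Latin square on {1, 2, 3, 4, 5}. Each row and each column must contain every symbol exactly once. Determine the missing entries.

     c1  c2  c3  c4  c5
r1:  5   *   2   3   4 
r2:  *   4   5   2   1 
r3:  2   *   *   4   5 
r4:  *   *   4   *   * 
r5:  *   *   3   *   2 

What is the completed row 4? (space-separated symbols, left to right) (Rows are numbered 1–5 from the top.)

1 2 4 5 3

(r1,c2) = 1
(r2,c1) = 3
(r3,c2) = 3
(r3,c3) = 1
(r4,c1) = 1
(r4,c4) = 5
(r4,c5) = 3
(r5,c1) = 4
(r5,c2) = 5
(r5,c4) = 1
(r4,c2) = 2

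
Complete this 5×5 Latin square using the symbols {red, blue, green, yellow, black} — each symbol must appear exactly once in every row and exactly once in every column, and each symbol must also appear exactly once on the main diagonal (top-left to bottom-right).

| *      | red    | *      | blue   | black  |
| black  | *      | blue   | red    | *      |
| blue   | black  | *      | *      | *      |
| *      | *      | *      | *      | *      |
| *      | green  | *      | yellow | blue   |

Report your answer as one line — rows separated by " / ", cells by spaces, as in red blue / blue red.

green red yellow blue black / black yellow blue red green / blue black red green yellow / yellow blue green black red / red green black yellow blue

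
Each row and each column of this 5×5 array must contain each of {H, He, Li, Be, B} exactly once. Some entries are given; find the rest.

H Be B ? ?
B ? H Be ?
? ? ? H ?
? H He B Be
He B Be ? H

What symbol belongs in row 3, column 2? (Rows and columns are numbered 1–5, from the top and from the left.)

Cell (r3,c3): row 3 has {H}; column 3 has {H,He,Be,B} → Li.
Cell (r4,c1): row 4 has {H,He,Be,B}; column 1 has {H,He,B} → Li.
Cell (r5,c4): row 5 has {H,He,Be,B}; column 4 has {H,Be,B} → Li.
Cell (r1,c4): row 1 has {H,Be,B}; column 4 has {H,Li,Be,B} → He.
Cell (r1,c5): row 1 has {H,He,Be,B}; column 5 has {H,Be} → Li.
Cell (r2,c5): row 2 has {H,Be,B}; column 5 has {H,Li,Be} → He.
Cell (r3,c1): row 3 has {H,Li}; column 1 has {H,He,Li,B} → Be.
Cell (r3,c2): row 3 has {H,Li,Be}; column 2 has {H,Be,B} → He.

He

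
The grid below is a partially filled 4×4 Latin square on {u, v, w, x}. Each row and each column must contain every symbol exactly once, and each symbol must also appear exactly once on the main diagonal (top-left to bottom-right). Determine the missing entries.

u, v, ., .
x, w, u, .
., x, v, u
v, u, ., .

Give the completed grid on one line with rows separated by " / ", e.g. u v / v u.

u v x w / x w u v / w x v u / v u w x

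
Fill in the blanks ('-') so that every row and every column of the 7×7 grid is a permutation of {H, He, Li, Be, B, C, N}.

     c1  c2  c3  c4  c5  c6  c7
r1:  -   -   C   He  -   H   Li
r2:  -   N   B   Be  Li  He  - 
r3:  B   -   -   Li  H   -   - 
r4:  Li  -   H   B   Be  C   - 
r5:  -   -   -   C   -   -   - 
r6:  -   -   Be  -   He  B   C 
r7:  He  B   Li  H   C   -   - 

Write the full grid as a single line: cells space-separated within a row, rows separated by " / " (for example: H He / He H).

Cell (r1,c2): row 1 has {H,He,Li,C}; column 2 has {B,N} → Be.
Cell (r2,c7): row 2 has {He,Li,Be,B,N}; column 7 has {Li,C} → H.
Cell (r4,c2): row 4 has {H,Li,Be,B,C}; column 2 has {Be,B,N} → He.
Cell (r4,c7): row 4 has {H,He,Li,Be,B,C}; column 7 has {H,Li,C} → N.
Cell (r6,c4): row 6 has {He,Be,B,C}; column 4 has {H,He,Li,Be,B,C} → N.
Cell (r7,c7): row 7 has {H,He,Li,B,C}; column 7 has {H,Li,C,N} → Be.
Cell (r1,c1): row 1 has {H,He,Li,Be,C}; column 1 has {He,Li,B} → N.
Cell (r1,c5): row 1 has {H,He,Li,Be,C,N}; column 5 has {H,He,Li,Be,C} → B.
Cell (r2,c1): row 2 has {H,He,Li,Be,B,N}; column 1 has {He,Li,B,N} → C.
Cell (r3,c2): row 3 has {H,Li,B}; column 2 has {He,Be,B,N} → C.
Cell (r3,c7): row 3 has {H,Li,B,C}; column 7 has {H,Li,Be,C,N} → He.
Cell (r5,c5): row 5 has {C}; column 5 has {H,He,Li,Be,B,C} → N.
Cell (r5,c7): row 5 has {C,N}; column 7 has {H,He,Li,Be,C,N} → B.
Cell (r6,c1): row 6 has {He,Be,B,C,N}; column 1 has {He,Li,B,C,N} → H.
Cell (r6,c2): row 6 has {H,He,Be,B,C,N}; column 2 has {He,Be,B,C,N} → Li.
Cell (r7,c6): row 7 has {H,He,Li,Be,B,C}; column 6 has {H,He,B,C} → N.
Cell (r3,c3): row 3 has {H,He,Li,B,C}; column 3 has {H,Li,Be,B,C} → N.
Cell (r3,c6): row 3 has {H,He,Li,B,C,N}; column 6 has {H,He,B,C,N} → Be.
Cell (r5,c1): row 5 has {B,C,N}; column 1 has {H,He,Li,B,C,N} → Be.
Cell (r5,c2): row 5 has {Be,B,C,N}; column 2 has {He,Li,Be,B,C,N} → H.
Cell (r5,c3): row 5 has {H,Be,B,C,N}; column 3 has {H,Li,Be,B,C,N} → He.
Cell (r5,c6): row 5 has {H,He,Be,B,C,N}; column 6 has {H,He,Be,B,C,N} → Li.

N Be C He B H Li / C N B Be Li He H / B C N Li H Be He / Li He H B Be C N / Be H He C N Li B / H Li Be N He B C / He B Li H C N Be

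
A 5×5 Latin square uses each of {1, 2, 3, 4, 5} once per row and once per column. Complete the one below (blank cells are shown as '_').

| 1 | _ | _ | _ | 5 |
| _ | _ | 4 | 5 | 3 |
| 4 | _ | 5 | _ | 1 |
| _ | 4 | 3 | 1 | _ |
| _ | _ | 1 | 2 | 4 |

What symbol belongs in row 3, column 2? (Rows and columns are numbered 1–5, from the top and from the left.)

Cell (r1,c3): row 1 has {1,5}; column 3 has {1,3,4,5} → 2.
Cell (r2,c1): row 2 has {3,4,5}; column 1 has {1,4} → 2.
Cell (r2,c2): row 2 has {2,3,4,5}; column 2 has {4} → 1.
Cell (r3,c4): row 3 has {1,4,5}; column 4 has {1,2,5} → 3.
Cell (r4,c1): row 4 has {1,3,4}; column 1 has {1,2,4} → 5.
Cell (r4,c5): row 4 has {1,3,4,5}; column 5 has {1,3,4,5} → 2.
Cell (r5,c1): row 5 has {1,2,4}; column 1 has {1,2,4,5} → 3.
Cell (r5,c2): row 5 has {1,2,3,4}; column 2 has {1,4} → 5.
Cell (r1,c2): row 1 has {1,2,5}; column 2 has {1,4,5} → 3.
Cell (r1,c4): row 1 has {1,2,3,5}; column 4 has {1,2,3,5} → 4.
Cell (r3,c2): row 3 has {1,3,4,5}; column 2 has {1,3,4,5} → 2.

2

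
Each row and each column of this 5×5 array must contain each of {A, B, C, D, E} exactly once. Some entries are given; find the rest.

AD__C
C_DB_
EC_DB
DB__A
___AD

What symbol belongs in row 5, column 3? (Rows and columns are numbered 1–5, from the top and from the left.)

C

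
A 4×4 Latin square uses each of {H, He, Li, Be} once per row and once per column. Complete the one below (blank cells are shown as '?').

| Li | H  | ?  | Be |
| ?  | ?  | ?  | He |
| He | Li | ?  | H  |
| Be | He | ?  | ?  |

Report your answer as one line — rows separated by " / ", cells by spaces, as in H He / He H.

Li H He Be / H Be Li He / He Li Be H / Be He H Li

(r1,c3): row 1 has {H,Li,Be}; column 3 is empty so far, so it must be He.
(r2,c1): row 2 has {He}; column 1 has {He,Li,Be}, so it must be H.
(r2,c2): row 2 has {H,He}; column 2 has {H,He,Li}, so it must be Be.
(r2,c3): row 2 has {H,He,Be}; column 3 has {He}, so it must be Li.
(r3,c3): row 3 has {H,He,Li}; column 3 has {He,Li}, so it must be Be.
(r4,c3): row 4 has {He,Be}; column 3 has {He,Li,Be}, so it must be H.
(r4,c4): row 4 has {H,He,Be}; column 4 has {H,He,Be}, so it must be Li.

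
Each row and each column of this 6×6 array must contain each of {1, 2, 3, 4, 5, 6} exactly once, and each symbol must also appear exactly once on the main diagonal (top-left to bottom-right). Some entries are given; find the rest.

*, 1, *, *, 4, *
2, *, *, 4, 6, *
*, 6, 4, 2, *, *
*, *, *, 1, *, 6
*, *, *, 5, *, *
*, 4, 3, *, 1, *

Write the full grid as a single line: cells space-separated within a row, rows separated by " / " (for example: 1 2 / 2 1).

6 1 2 3 4 5 / 2 5 1 4 6 3 / 3 6 4 2 5 1 / 4 3 5 1 2 6 / 1 2 6 5 3 4 / 5 4 3 6 1 2

Cell (r6,c4): row 6 has {1,3,4}; column 4 has {1,2,4,5} → 6.
Cell (r1,c4): row 1 has {1,4}; column 4 has {1,2,4,5,6} → 3.
Cell (r6,c1): row 6 has {1,3,4,6}; column 1 has {2} → 5.
Cell (r6,c6): row 6 has {1,3,4,5,6}; column 6 has {6}; the diagonal has {1,4} → 2.
Cell (r1,c1): row 1 has {1,3,4}; column 1 has {2,5}; the diagonal has {1,2,4} → 6.
Cell (r1,c6): row 1 has {1,3,4,6}; column 6 has {2,6} → 5.
Cell (r5,c5): row 5 has {5}; column 5 has {1,4,6}; the diagonal has {1,2,4,6} → 3.
Cell (r1,c3): row 1 has {1,3,4,5,6}; column 3 has {3,4} → 2.
Cell (r2,c2): row 2 has {2,4,6}; column 2 has {1,4,6}; the diagonal has {1,2,3,4,6} → 5.
Cell (r2,c3): row 2 has {2,4,5,6}; column 3 has {2,3,4} → 1.
Cell (r2,c6): row 2 has {1,2,4,5,6}; column 6 has {2,5,6} → 3.
Cell (r3,c5): row 3 has {2,4,6}; column 5 has {1,3,4,6} → 5.
Cell (r3,c6): row 3 has {2,4,5,6}; column 6 has {2,3,5,6} → 1.
Cell (r4,c3): row 4 has {1,6}; column 3 has {1,2,3,4} → 5.
Cell (r4,c5): row 4 has {1,5,6}; column 5 has {1,3,4,5,6} → 2.
Cell (r5,c2): row 5 has {3,5}; column 2 has {1,4,5,6} → 2.
Cell (r5,c3): row 5 has {2,3,5}; column 3 has {1,2,3,4,5} → 6.
Cell (r5,c6): row 5 has {2,3,5,6}; column 6 has {1,2,3,5,6} → 4.
Cell (r3,c1): row 3 has {1,2,4,5,6}; column 1 has {2,5,6} → 3.
Cell (r4,c1): row 4 has {1,2,5,6}; column 1 has {2,3,5,6} → 4.
Cell (r4,c2): row 4 has {1,2,4,5,6}; column 2 has {1,2,4,5,6} → 3.
Cell (r5,c1): row 5 has {2,3,4,5,6}; column 1 has {2,3,4,5,6} → 1.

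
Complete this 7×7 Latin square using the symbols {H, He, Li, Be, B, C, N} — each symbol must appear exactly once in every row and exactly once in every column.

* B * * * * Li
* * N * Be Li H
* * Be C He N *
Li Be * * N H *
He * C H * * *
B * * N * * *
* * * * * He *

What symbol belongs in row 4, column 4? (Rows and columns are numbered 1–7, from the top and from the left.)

(r2,c1) = C
(r2,c2) = He
(r2,c4) = B
(r3,c1) = H
(r3,c2) = Li
(r3,c7) = B
(r4,c4) = He

He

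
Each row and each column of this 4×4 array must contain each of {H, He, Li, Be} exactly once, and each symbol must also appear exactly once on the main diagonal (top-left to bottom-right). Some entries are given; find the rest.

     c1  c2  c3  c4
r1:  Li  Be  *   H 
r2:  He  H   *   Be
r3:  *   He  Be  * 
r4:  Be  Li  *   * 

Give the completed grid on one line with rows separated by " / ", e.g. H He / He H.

Li Be He H / He H Li Be / H He Be Li / Be Li H He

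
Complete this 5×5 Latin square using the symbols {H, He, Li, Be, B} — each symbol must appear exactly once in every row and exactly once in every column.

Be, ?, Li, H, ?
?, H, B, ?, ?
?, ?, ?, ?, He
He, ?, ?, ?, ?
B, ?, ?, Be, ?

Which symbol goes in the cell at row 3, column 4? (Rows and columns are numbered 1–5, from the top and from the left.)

Li

(r1,c5) = B
(r2,c1) = Li
(r2,c4) = He
(r2,c5) = Be
(r3,c1) = H
(r3,c3) = Be
(r4,c3) = H
(r4,c5) = Li
(r5,c3) = He
(r5,c5) = H
(r1,c2) = He
(r4,c4) = B
(r5,c2) = Li
(r3,c2) = B
(r3,c4) = Li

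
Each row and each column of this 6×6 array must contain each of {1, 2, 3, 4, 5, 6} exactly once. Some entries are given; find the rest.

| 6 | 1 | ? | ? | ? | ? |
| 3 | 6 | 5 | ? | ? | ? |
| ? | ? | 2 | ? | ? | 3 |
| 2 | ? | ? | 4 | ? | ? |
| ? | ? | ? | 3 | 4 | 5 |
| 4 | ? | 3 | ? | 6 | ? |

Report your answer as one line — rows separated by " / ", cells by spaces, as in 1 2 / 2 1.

6 1 4 5 3 2 / 3 6 5 1 2 4 / 5 4 2 6 1 3 / 2 3 1 4 5 6 / 1 2 6 3 4 5 / 4 5 3 2 6 1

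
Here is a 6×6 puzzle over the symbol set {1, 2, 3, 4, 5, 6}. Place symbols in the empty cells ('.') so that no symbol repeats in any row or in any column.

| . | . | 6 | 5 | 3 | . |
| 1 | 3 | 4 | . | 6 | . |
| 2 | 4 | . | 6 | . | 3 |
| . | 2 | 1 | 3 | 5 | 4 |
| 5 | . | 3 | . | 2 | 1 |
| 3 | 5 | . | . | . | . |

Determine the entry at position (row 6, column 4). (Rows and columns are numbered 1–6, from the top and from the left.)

Cell (r1,c1): row 1 has {3,5,6}; column 1 has {1,2,3,5} → 4.
Cell (r1,c2): row 1 has {3,4,5,6}; column 2 has {2,3,4,5} → 1.
Cell (r1,c6): row 1 has {1,3,4,5,6}; column 6 has {1,3,4} → 2.
Cell (r2,c4): row 2 has {1,3,4,6}; column 4 has {3,5,6} → 2.
Cell (r2,c6): row 2 has {1,2,3,4,6}; column 6 has {1,2,3,4} → 5.
Cell (r3,c3): row 3 has {2,3,4,6}; column 3 has {1,3,4,6} → 5.
Cell (r3,c5): row 3 has {2,3,4,5,6}; column 5 has {2,3,5,6} → 1.
Cell (r4,c1): row 4 has {1,2,3,4,5}; column 1 has {1,2,3,4,5} → 6.
Cell (r5,c2): row 5 has {1,2,3,5}; column 2 has {1,2,3,4,5} → 6.
Cell (r5,c4): row 5 has {1,2,3,5,6}; column 4 has {2,3,5,6} → 4.
Cell (r6,c3): row 6 has {3,5}; column 3 has {1,3,4,5,6} → 2.
Cell (r6,c4): row 6 has {2,3,5}; column 4 has {2,3,4,5,6} → 1.

1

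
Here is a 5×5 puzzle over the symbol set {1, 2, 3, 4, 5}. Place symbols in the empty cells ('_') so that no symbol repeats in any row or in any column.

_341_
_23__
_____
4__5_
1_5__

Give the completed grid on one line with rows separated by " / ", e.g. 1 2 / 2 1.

2 3 4 1 5 / 5 2 3 4 1 / 3 5 1 2 4 / 4 1 2 5 3 / 1 4 5 3 2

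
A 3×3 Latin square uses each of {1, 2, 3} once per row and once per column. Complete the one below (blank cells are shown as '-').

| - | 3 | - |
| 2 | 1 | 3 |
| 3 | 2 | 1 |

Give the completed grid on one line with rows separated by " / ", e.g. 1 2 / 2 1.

1 3 2 / 2 1 3 / 3 2 1

At row 1, column 1: row 1 has {3}; column 1 has {2,3}; that leaves 1.
At row 1, column 3: row 1 has {1,3}; column 3 has {1,3}; that leaves 2.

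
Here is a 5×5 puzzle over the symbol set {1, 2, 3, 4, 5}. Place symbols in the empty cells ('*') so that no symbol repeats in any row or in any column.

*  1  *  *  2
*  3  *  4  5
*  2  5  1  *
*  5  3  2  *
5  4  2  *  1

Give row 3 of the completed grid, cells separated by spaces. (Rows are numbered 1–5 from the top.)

4 2 5 1 3

(r1,c3) = 4
(r2,c3) = 1
(r4,c5) = 4
(r5,c4) = 3
(r1,c1) = 3
(r1,c4) = 5
(r2,c1) = 2
(r3,c1) = 4
(r3,c5) = 3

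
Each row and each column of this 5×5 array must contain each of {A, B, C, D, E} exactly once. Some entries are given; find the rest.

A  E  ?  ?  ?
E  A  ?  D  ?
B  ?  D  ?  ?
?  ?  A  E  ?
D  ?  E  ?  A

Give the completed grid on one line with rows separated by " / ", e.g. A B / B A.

A E C B D / E A B D C / B C D A E / C D A E B / D B E C A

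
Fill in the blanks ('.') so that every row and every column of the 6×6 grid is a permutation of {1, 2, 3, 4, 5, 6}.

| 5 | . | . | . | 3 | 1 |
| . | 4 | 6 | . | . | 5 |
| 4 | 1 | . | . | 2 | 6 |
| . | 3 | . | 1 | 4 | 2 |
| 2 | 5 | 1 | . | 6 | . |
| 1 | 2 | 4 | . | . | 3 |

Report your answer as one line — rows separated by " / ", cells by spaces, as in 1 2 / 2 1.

5 6 2 4 3 1 / 3 4 6 2 1 5 / 4 1 3 5 2 6 / 6 3 5 1 4 2 / 2 5 1 3 6 4 / 1 2 4 6 5 3

(r1,c2): row 1 has {1,3,5}; column 2 has {1,2,3,4,5}, so it must be 6.
(r1,c3): row 1 has {1,3,5,6}; column 3 has {1,4,6}, so it must be 2.
(r1,c4): row 1 has {1,2,3,5,6}; column 4 has {1}, so it must be 4.
(r2,c1): row 2 has {4,5,6}; column 1 has {1,2,4,5}, so it must be 3.
(r2,c4): row 2 has {3,4,5,6}; column 4 has {1,4}, so it must be 2.
(r2,c5): row 2 has {2,3,4,5,6}; column 5 has {2,3,4,6}, so it must be 1.
(r4,c1): row 4 has {1,2,3,4}; column 1 has {1,2,3,4,5}, so it must be 6.
(r4,c3): row 4 has {1,2,3,4,6}; column 3 has {1,2,4,6}, so it must be 5.
(r5,c4): row 5 has {1,2,5,6}; column 4 has {1,2,4}, so it must be 3.
(r5,c6): row 5 has {1,2,3,5,6}; column 6 has {1,2,3,5,6}, so it must be 4.
(r6,c5): row 6 has {1,2,3,4}; column 5 has {1,2,3,4,6}, so it must be 5.
(r3,c3): row 3 has {1,2,4,6}; column 3 has {1,2,4,5,6}, so it must be 3.
(r3,c4): row 3 has {1,2,3,4,6}; column 4 has {1,2,3,4}, so it must be 5.
(r6,c4): row 6 has {1,2,3,4,5}; column 4 has {1,2,3,4,5}, so it must be 6.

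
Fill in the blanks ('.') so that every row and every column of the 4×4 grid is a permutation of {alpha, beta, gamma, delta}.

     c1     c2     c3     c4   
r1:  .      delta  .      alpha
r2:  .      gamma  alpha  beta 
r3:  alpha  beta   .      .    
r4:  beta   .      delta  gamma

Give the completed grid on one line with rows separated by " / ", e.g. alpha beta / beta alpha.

gamma delta beta alpha / delta gamma alpha beta / alpha beta gamma delta / beta alpha delta gamma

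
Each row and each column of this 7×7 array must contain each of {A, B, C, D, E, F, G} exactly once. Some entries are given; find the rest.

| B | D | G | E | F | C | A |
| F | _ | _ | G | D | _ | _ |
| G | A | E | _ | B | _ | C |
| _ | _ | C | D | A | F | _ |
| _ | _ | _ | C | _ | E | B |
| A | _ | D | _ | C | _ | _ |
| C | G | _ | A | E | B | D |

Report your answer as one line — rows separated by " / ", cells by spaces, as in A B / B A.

B D G E F C A / F C B G D A E / G A E F B D C / E B C D A F G / D F A C G E B / A E D B C G F / C G F A E B D

row 2 has {D,F,G}; column 6 has {B,C,E,F} — only A is left for (r2,c6).
row 2 has {A,D,F,G}; column 7 has {A,B,C,D} — only E is left for (r2,c7).
row 3 has {A,B,C,E,G}; column 4 has {A,C,D,E,G} — only F is left for (r3,c4).
row 3 has {A,B,C,E,F,G}; column 6 has {A,B,C,E,F} — only D is left for (r3,c6).
row 4 has {A,C,D,F}; column 1 has {A,B,C,F,G} — only E is left for (r4,c1).
row 4 has {A,C,D,E,F}; column 2 has {A,D,G} — only B is left for (r4,c2).
row 4 has {A,B,C,D,E,F}; column 7 has {A,B,C,D,E} — only G is left for (r4,c7).
row 5 has {B,C,E}; column 1 has {A,B,C,E,F,G} — only D is left for (r5,c1).
row 5 has {B,C,D,E}; column 2 has {A,B,D,G} — only F is left for (r5,c2).
row 5 has {B,C,D,E,F}; column 3 has {C,D,E,G} — only A is left for (r5,c3).
row 5 has {A,B,C,D,E,F}; column 5 has {A,B,C,D,E,F} — only G is left for (r5,c5).
row 6 has {A,C,D}; column 2 has {A,B,D,F,G} — only E is left for (r6,c2).
row 6 has {A,C,D,E}; column 4 has {A,C,D,E,F,G} — only B is left for (r6,c4).
row 6 has {A,B,C,D,E}; column 6 has {A,B,C,D,E,F} — only G is left for (r6,c6).
row 6 has {A,B,C,D,E,G}; column 7 has {A,B,C,D,E,G} — only F is left for (r6,c7).
row 7 has {A,B,C,D,E,G}; column 3 has {A,C,D,E,G} — only F is left for (r7,c3).
row 2 has {A,D,E,F,G}; column 2 has {A,B,D,E,F,G} — only C is left for (r2,c2).
row 2 has {A,C,D,E,F,G}; column 3 has {A,C,D,E,F,G} — only B is left for (r2,c3).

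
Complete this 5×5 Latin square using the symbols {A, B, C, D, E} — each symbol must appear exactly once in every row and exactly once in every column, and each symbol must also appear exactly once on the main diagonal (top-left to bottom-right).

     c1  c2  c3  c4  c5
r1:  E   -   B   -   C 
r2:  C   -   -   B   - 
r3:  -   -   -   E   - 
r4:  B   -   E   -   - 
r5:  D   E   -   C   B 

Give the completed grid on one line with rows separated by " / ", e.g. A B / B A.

E D B A C / C A D B E / A B C E D / B C E D A / D E A C B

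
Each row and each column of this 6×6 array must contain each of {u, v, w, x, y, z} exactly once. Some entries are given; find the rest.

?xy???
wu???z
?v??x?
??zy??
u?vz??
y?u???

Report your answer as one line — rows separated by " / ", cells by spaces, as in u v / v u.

v x y w z u / w u x v y z / z v w u x y / x w z y u v / u y v z w x / y z u x v w

Cell (r2,c3): row 2 has {u,w,z}; column 3 has {u,v,y,z} → x.
Cell (r2,c4): row 2 has {u,w,x,z}; column 4 has {y,z} → v.
Cell (r2,c5): row 2 has {u,v,w,x,z}; column 5 has {x} → y.
Cell (r3,c1): row 3 has {v,x}; column 1 has {u,w,y} → z.
Cell (r3,c3): row 3 has {v,x,z}; column 3 has {u,v,x,y,z} → w.
Cell (r3,c4): row 3 has {v,w,x,z}; column 4 has {v,y,z} → u.
Cell (r3,c6): row 3 has {u,v,w,x,z}; column 6 has {z} → y.
Cell (r4,c2): row 4 has {y,z}; column 2 has {u,v,x} → w.
Cell (r5,c2): row 5 has {u,v,z}; column 2 has {u,v,w,x} → y.
Cell (r5,c5): row 5 has {u,v,y,z}; column 5 has {x,y} → w.
Cell (r5,c6): row 5 has {u,v,w,y,z}; column 6 has {y,z} → x.
Cell (r6,c2): row 6 has {u,y}; column 2 has {u,v,w,x,y} → z.
Cell (r6,c5): row 6 has {u,y,z}; column 5 has {w,x,y} → v.
Cell (r6,c6): row 6 has {u,v,y,z}; column 6 has {x,y,z} → w.
Cell (r1,c1): row 1 has {x,y}; column 1 has {u,w,y,z} → v.
Cell (r1,c4): row 1 has {v,x,y}; column 4 has {u,v,y,z} → w.
Cell (r1,c6): row 1 has {v,w,x,y}; column 6 has {w,x,y,z} → u.
Cell (r4,c1): row 4 has {w,y,z}; column 1 has {u,v,w,y,z} → x.
Cell (r4,c5): row 4 has {w,x,y,z}; column 5 has {v,w,x,y} → u.
Cell (r4,c6): row 4 has {u,w,x,y,z}; column 6 has {u,w,x,y,z} → v.
Cell (r6,c4): row 6 has {u,v,w,y,z}; column 4 has {u,v,w,y,z} → x.
Cell (r1,c5): row 1 has {u,v,w,x,y}; column 5 has {u,v,w,x,y} → z.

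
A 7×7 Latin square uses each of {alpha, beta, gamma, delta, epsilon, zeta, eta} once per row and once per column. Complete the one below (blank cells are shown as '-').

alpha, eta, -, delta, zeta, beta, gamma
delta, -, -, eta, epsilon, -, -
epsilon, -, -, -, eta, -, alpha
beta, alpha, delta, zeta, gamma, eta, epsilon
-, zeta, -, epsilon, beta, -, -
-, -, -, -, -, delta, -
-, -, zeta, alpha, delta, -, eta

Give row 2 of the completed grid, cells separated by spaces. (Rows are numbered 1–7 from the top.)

delta gamma beta eta epsilon alpha zeta

At row 1, column 3: row 1 has {alpha,beta,gamma,delta,zeta,eta}; column 3 has {delta,zeta}; that leaves epsilon.
At row 5, column 7: row 5 has {beta,epsilon,zeta}; column 7 has {alpha,gamma,epsilon,eta}; that leaves delta.
At row 6, column 5: row 6 has {delta}; column 5 has {beta,gamma,delta,epsilon,zeta,eta}; that leaves alpha.
At row 7, column 1: row 7 has {alpha,delta,zeta,eta}; column 1 has {alpha,beta,delta,epsilon}; that leaves gamma.
At row 7, column 6: row 7 has {alpha,gamma,delta,zeta,eta}; column 6 has {beta,delta,eta}; that leaves epsilon.
At row 5, column 1: row 5 has {beta,delta,epsilon,zeta}; column 1 has {alpha,beta,gamma,delta,epsilon}; that leaves eta.
At row 6, column 1: row 6 has {alpha,delta}; column 1 has {alpha,beta,gamma,delta,epsilon,eta}; that leaves zeta.
At row 6, column 7: row 6 has {alpha,delta,zeta}; column 7 has {alpha,gamma,delta,epsilon,eta}; that leaves beta.
At row 7, column 2: row 7 has {alpha,gamma,delta,epsilon,zeta,eta}; column 2 has {alpha,zeta,eta}; that leaves beta.
At row 2, column 2: row 2 has {delta,epsilon,eta}; column 2 has {alpha,beta,zeta,eta}; that leaves gamma.
At row 2, column 7: row 2 has {gamma,delta,epsilon,eta}; column 7 has {alpha,beta,gamma,delta,epsilon,eta}; that leaves zeta.
At row 3, column 2: row 3 has {alpha,epsilon,eta}; column 2 has {alpha,beta,gamma,zeta,eta}; that leaves delta.
At row 6, column 2: row 6 has {alpha,beta,delta,zeta}; column 2 has {alpha,beta,gamma,delta,zeta,eta}; that leaves epsilon.
At row 6, column 4: row 6 has {alpha,beta,delta,epsilon,zeta}; column 4 has {alpha,delta,epsilon,zeta,eta}; that leaves gamma.
At row 2, column 6: row 2 has {gamma,delta,epsilon,zeta,eta}; column 6 has {beta,delta,epsilon,eta}; that leaves alpha.
At row 3, column 4: row 3 has {alpha,delta,epsilon,eta}; column 4 has {alpha,gamma,delta,epsilon,zeta,eta}; that leaves beta.
At row 5, column 6: row 5 has {beta,delta,epsilon,zeta,eta}; column 6 has {alpha,beta,delta,epsilon,eta}; that leaves gamma.
At row 6, column 3: row 6 has {alpha,beta,gamma,delta,epsilon,zeta}; column 3 has {delta,epsilon,zeta}; that leaves eta.
At row 2, column 3: row 2 has {alpha,gamma,delta,epsilon,zeta,eta}; column 3 has {delta,epsilon,zeta,eta}; that leaves beta.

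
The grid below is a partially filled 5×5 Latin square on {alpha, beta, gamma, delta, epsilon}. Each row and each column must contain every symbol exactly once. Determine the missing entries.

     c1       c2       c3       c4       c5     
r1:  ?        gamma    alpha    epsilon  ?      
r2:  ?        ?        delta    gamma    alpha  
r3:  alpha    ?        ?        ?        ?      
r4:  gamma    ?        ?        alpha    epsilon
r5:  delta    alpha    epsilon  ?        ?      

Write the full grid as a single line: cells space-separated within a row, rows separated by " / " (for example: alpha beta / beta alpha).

Cell (r1,c1): row 1 has {alpha,gamma,epsilon}; column 1 has {alpha,gamma,delta} → beta.
Cell (r1,c5): row 1 has {alpha,beta,gamma,epsilon}; column 5 has {alpha,epsilon} → delta.
Cell (r2,c1): row 2 has {alpha,gamma,delta}; column 1 has {alpha,beta,gamma,delta} → epsilon.
Cell (r2,c2): row 2 has {alpha,gamma,delta,epsilon}; column 2 has {alpha,gamma} → beta.
Cell (r4,c2): row 4 has {alpha,gamma,epsilon}; column 2 has {alpha,beta,gamma} → delta.
Cell (r4,c3): row 4 has {alpha,gamma,delta,epsilon}; column 3 has {alpha,delta,epsilon} → beta.
Cell (r5,c4): row 5 has {alpha,delta,epsilon}; column 4 has {alpha,gamma,epsilon} → beta.
Cell (r5,c5): row 5 has {alpha,beta,delta,epsilon}; column 5 has {alpha,delta,epsilon} → gamma.
Cell (r3,c2): row 3 has {alpha}; column 2 has {alpha,beta,gamma,delta} → epsilon.
Cell (r3,c3): row 3 has {alpha,epsilon}; column 3 has {alpha,beta,delta,epsilon} → gamma.
Cell (r3,c4): row 3 has {alpha,gamma,epsilon}; column 4 has {alpha,beta,gamma,epsilon} → delta.
Cell (r3,c5): row 3 has {alpha,gamma,delta,epsilon}; column 5 has {alpha,gamma,delta,epsilon} → beta.

beta gamma alpha epsilon delta / epsilon beta delta gamma alpha / alpha epsilon gamma delta beta / gamma delta beta alpha epsilon / delta alpha epsilon beta gamma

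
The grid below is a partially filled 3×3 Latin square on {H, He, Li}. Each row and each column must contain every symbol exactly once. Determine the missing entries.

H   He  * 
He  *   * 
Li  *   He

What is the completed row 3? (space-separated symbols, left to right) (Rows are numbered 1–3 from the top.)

(r1,c3) = Li
(r2,c3) = H
(r3,c2) = H

Li H He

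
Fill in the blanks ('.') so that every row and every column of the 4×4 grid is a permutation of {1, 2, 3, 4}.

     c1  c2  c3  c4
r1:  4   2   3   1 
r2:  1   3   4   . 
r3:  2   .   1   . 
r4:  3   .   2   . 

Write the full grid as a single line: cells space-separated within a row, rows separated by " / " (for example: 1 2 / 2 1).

4 2 3 1 / 1 3 4 2 / 2 4 1 3 / 3 1 2 4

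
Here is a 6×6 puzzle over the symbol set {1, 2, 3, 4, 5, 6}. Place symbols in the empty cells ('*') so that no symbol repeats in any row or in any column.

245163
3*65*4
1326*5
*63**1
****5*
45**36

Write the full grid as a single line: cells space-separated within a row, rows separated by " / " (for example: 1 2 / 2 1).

(r3,c5): row 3 has {1,2,3,5,6}; column 5 has {3,5,6}, so it must be 4.
(r4,c1): row 4 has {1,3,6}; column 1 has {1,2,3,4}, so it must be 5.
(r4,c5): row 4 has {1,3,5,6}; column 5 has {3,4,5,6}, so it must be 2.
(r5,c1): row 5 has {5}; column 1 has {1,2,3,4,5}, so it must be 6.
(r5,c6): row 5 has {5,6}; column 6 has {1,3,4,5,6}, so it must be 2.
(r6,c3): row 6 has {3,4,5,6}; column 3 has {2,3,5,6}, so it must be 1.
(r6,c4): row 6 has {1,3,4,5,6}; column 4 has {1,5,6}, so it must be 2.
(r2,c5): row 2 has {3,4,5,6}; column 5 has {2,3,4,5,6}, so it must be 1.
(r4,c4): row 4 has {1,2,3,5,6}; column 4 has {1,2,5,6}, so it must be 4.
(r5,c2): row 5 has {2,5,6}; column 2 has {3,4,5,6}, so it must be 1.
(r5,c3): row 5 has {1,2,5,6}; column 3 has {1,2,3,5,6}, so it must be 4.
(r5,c4): row 5 has {1,2,4,5,6}; column 4 has {1,2,4,5,6}, so it must be 3.
(r2,c2): row 2 has {1,3,4,5,6}; column 2 has {1,3,4,5,6}, so it must be 2.

2 4 5 1 6 3 / 3 2 6 5 1 4 / 1 3 2 6 4 5 / 5 6 3 4 2 1 / 6 1 4 3 5 2 / 4 5 1 2 3 6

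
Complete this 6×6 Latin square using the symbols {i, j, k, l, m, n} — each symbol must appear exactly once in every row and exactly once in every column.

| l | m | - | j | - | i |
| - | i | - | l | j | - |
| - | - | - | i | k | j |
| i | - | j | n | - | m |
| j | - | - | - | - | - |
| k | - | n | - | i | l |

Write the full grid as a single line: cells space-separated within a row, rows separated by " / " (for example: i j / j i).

l m k j n i / n i m l j k / m n l i k j / i k j n l m / j l i k m n / k j n m i l

Cell (r1,c3): row 1 has {i,j,l,m}; column 3 has {j,n} → k.
Cell (r1,c5): row 1 has {i,j,k,l,m}; column 5 has {i,j,k} → n.
Cell (r2,c3): row 2 has {i,j,l}; column 3 has {j,k,n} → m.
Cell (r3,c3): row 3 has {i,j,k}; column 3 has {j,k,m,n} → l.
Cell (r4,c5): row 4 has {i,j,m,n}; column 5 has {i,j,k,n} → l.
Cell (r5,c3): row 5 has {j}; column 3 has {j,k,l,m,n} → i.
Cell (r5,c5): row 5 has {i,j}; column 5 has {i,j,k,l,n} → m.
Cell (r6,c2): row 6 has {i,k,l,n}; column 2 has {i,m} → j.
Cell (r6,c4): row 6 has {i,j,k,l,n}; column 4 has {i,j,l,n} → m.
Cell (r2,c1): row 2 has {i,j,l,m}; column 1 has {i,j,k,l} → n.
Cell (r2,c6): row 2 has {i,j,l,m,n}; column 6 has {i,j,l,m} → k.
Cell (r3,c1): row 3 has {i,j,k,l}; column 1 has {i,j,k,l,n} → m.
Cell (r3,c2): row 3 has {i,j,k,l,m}; column 2 has {i,j,m} → n.
Cell (r4,c2): row 4 has {i,j,l,m,n}; column 2 has {i,j,m,n} → k.
Cell (r5,c2): row 5 has {i,j,m}; column 2 has {i,j,k,m,n} → l.
Cell (r5,c4): row 5 has {i,j,l,m}; column 4 has {i,j,l,m,n} → k.
Cell (r5,c6): row 5 has {i,j,k,l,m}; column 6 has {i,j,k,l,m} → n.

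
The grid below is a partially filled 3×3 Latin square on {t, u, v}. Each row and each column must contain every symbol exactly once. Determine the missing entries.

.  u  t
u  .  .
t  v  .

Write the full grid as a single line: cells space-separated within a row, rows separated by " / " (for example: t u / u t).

row 1 has {t,u}; column 1 has {t,u} — only v is left for (r1,c1).
row 2 has {u}; column 2 has {u,v} — only t is left for (r2,c2).
row 2 has {t,u}; column 3 has {t} — only v is left for (r2,c3).
row 3 has {t,v}; column 3 has {t,v} — only u is left for (r3,c3).

v u t / u t v / t v u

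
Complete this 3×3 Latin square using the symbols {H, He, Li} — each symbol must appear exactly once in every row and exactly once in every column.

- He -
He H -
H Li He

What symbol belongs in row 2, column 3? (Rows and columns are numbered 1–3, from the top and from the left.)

Cell (r1,c1): row 1 has {He}; column 1 has {H,He} → Li.
Cell (r1,c3): row 1 has {He,Li}; column 3 has {He} → H.
Cell (r2,c3): row 2 has {H,He}; column 3 has {H,He} → Li.

Li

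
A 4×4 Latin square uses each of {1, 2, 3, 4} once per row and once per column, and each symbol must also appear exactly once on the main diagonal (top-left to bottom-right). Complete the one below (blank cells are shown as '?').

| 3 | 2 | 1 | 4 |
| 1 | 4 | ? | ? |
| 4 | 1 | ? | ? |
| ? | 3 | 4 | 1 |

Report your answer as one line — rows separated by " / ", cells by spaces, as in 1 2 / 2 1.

3 2 1 4 / 1 4 3 2 / 4 1 2 3 / 2 3 4 1

Cell (r3,c3): row 3 has {1,4}; column 3 has {1,4}; the diagonal has {1,3,4} → 2.
Cell (r3,c4): row 3 has {1,2,4}; column 4 has {1,4} → 3.
Cell (r4,c1): row 4 has {1,3,4}; column 1 has {1,3,4} → 2.
Cell (r2,c3): row 2 has {1,4}; column 3 has {1,2,4} → 3.
Cell (r2,c4): row 2 has {1,3,4}; column 4 has {1,3,4} → 2.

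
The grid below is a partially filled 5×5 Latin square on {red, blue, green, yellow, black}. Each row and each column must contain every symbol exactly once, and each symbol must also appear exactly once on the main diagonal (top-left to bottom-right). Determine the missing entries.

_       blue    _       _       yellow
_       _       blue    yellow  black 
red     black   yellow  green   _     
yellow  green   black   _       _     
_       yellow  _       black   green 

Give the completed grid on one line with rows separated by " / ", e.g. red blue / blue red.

(r1,c1) = black
(r1,c4) = red
(r2,c1) = green
(r2,c2) = red
(r3,c5) = blue
(r4,c4) = blue
(r4,c5) = red
(r5,c1) = blue
(r5,c3) = red
(r1,c3) = green

black blue green red yellow / green red blue yellow black / red black yellow green blue / yellow green black blue red / blue yellow red black green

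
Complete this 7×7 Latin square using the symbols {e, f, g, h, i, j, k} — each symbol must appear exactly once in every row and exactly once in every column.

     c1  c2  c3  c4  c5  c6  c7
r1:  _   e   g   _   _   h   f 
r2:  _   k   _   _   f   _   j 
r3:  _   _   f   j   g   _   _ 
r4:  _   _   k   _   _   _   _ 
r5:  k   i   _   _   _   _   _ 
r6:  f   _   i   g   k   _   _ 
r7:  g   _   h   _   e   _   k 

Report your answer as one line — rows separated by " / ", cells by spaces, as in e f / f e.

(r2,c3) = e
(r3,c2) = h
(r5,c3) = j
(r5,c5) = h
(r6,c2) = j
(r6,c6) = e
(r6,c7) = h
(r7,c2) = f
(r7,c4) = i
(r7,c6) = j
(r1,c4) = k
(r2,c4) = h
(r4,c2) = g
(r2,c1) = i
(r2,c6) = g
(r3,c1) = e
(r3,c7) = i
(r4,c7) = e
(r5,c6) = f
(r5,c7) = g
(r1,c1) = j
(r1,c5) = i
(r3,c6) = k
(r4,c1) = h
(r4,c4) = f
(r4,c5) = j
(r4,c6) = i
(r5,c4) = e

j e g k i h f / i k e h f g j / e h f j g k i / h g k f j i e / k i j e h f g / f j i g k e h / g f h i e j k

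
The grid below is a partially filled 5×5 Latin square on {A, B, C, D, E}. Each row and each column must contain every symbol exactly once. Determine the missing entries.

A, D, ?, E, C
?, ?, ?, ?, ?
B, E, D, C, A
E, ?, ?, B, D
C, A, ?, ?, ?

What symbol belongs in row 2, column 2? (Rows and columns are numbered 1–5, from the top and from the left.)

(r1,c3) = B
(r2,c1) = D
(r2,c4) = A
(r4,c2) = C
(r4,c3) = A
(r5,c3) = E
(r5,c4) = D
(r5,c5) = B
(r2,c2) = B

B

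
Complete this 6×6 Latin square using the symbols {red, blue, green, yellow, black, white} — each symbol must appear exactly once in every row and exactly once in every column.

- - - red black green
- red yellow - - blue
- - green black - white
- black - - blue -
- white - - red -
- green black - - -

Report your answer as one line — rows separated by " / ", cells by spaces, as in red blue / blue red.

blue yellow white red black green / black red yellow white green blue / red blue green black yellow white / white black red green blue yellow / green white blue yellow red black / yellow green black blue white red

(r3,c5): row 3 has {green,black,white}; column 5 has {red,blue,black}, so it must be yellow.
(r5,c3): row 5 has {red,white}; column 3 has {green,yellow,black}, so it must be blue.
(r6,c5): row 6 has {green,black}; column 5 has {red,blue,yellow,black}, so it must be white.
(r1,c3): row 1 has {red,green,black}; column 3 has {blue,green,yellow,black}, so it must be white.
(r2,c5): row 2 has {red,blue,yellow}; column 5 has {red,blue,yellow,black,white}, so it must be green.
(r3,c2): row 3 has {green,yellow,black,white}; column 2 has {red,green,black,white}, so it must be blue.
(r4,c3): row 4 has {blue,black}; column 3 has {blue,green,yellow,black,white}, so it must be red.
(r4,c6): row 4 has {red,blue,black}; column 6 has {blue,green,white}, so it must be yellow.
(r5,c6): row 5 has {red,blue,white}; column 6 has {blue,green,yellow,white}, so it must be black.
(r6,c6): row 6 has {green,black,white}; column 6 has {blue,green,yellow,black,white}, so it must be red.
(r1,c2): row 1 has {red,green,black,white}; column 2 has {red,blue,green,black,white}, so it must be yellow.
(r2,c4): row 2 has {red,blue,green,yellow}; column 4 has {red,black}, so it must be white.
(r3,c1): row 3 has {blue,green,yellow,black,white}; column 1 is empty so far, so it must be red.
(r4,c4): row 4 has {red,blue,yellow,black}; column 4 has {red,black,white}, so it must be green.
(r5,c4): row 5 has {red,blue,black,white}; column 4 has {red,green,black,white}, so it must be yellow.
(r6,c4): row 6 has {red,green,black,white}; column 4 has {red,green,yellow,black,white}, so it must be blue.
(r1,c1): row 1 has {red,green,yellow,black,white}; column 1 has {red}, so it must be blue.
(r2,c1): row 2 has {red,blue,green,yellow,white}; column 1 has {red,blue}, so it must be black.
(r4,c1): row 4 has {red,blue,green,yellow,black}; column 1 has {red,blue,black}, so it must be white.
(r5,c1): row 5 has {red,blue,yellow,black,white}; column 1 has {red,blue,black,white}, so it must be green.
(r6,c1): row 6 has {red,blue,green,black,white}; column 1 has {red,blue,green,black,white}, so it must be yellow.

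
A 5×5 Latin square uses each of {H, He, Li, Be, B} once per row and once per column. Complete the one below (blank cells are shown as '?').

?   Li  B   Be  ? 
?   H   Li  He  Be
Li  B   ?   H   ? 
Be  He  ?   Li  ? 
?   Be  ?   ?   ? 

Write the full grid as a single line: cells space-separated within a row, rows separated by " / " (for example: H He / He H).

Cell (r2,c1): row 2 has {H,He,Li,Be}; column 1 has {Li,Be} → B.
Cell (r3,c5): row 3 has {H,Li,B}; column 5 has {Be} → He.
Cell (r4,c3): row 4 has {He,Li,Be}; column 3 has {Li,B} → H.
Cell (r4,c5): row 4 has {H,He,Li,Be}; column 5 has {He,Be} → B.
Cell (r5,c3): row 5 has {Be}; column 3 has {H,Li,B} → He.
Cell (r5,c4): row 5 has {He,Be}; column 4 has {H,He,Li,Be} → B.
Cell (r1,c5): row 1 has {Li,Be,B}; column 5 has {He,Be,B} → H.
Cell (r3,c3): row 3 has {H,He,Li,B}; column 3 has {H,He,Li,B} → Be.
Cell (r5,c1): row 5 has {He,Be,B}; column 1 has {Li,Be,B} → H.
Cell (r5,c5): row 5 has {H,He,Be,B}; column 5 has {H,He,Be,B} → Li.
Cell (r1,c1): row 1 has {H,Li,Be,B}; column 1 has {H,Li,Be,B} → He.

He Li B Be H / B H Li He Be / Li B Be H He / Be He H Li B / H Be He B Li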